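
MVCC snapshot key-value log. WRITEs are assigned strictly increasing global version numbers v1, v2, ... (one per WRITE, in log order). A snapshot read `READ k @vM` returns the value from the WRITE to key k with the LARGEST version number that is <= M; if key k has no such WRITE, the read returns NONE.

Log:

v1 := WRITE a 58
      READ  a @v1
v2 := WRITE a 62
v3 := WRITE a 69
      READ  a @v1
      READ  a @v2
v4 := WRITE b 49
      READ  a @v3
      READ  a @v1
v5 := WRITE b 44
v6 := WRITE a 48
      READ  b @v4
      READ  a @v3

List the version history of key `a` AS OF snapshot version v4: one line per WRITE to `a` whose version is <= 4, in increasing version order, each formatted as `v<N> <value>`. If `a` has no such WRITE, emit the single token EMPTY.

Scan writes for key=a with version <= 4:
  v1 WRITE a 58 -> keep
  v2 WRITE a 62 -> keep
  v3 WRITE a 69 -> keep
  v4 WRITE b 49 -> skip
  v5 WRITE b 44 -> skip
  v6 WRITE a 48 -> drop (> snap)
Collected: [(1, 58), (2, 62), (3, 69)]

Answer: v1 58
v2 62
v3 69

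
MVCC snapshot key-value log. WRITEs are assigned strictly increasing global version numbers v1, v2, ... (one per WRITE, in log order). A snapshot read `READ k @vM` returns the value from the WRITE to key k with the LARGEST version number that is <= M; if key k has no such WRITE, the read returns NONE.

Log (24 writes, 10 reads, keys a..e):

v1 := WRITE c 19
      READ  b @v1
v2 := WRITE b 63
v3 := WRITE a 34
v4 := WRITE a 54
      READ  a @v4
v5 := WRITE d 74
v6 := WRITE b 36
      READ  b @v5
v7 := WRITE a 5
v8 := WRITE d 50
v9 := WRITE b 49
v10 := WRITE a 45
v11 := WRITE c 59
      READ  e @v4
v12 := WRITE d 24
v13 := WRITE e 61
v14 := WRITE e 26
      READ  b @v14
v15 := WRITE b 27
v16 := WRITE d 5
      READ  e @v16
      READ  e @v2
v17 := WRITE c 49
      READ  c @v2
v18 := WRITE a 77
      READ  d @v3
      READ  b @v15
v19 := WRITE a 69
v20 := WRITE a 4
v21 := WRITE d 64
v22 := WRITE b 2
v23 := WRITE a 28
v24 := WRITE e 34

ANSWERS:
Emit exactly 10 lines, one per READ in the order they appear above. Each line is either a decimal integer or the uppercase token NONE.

Answer: NONE
54
63
NONE
49
26
NONE
19
NONE
27

Derivation:
v1: WRITE c=19  (c history now [(1, 19)])
READ b @v1: history=[] -> no version <= 1 -> NONE
v2: WRITE b=63  (b history now [(2, 63)])
v3: WRITE a=34  (a history now [(3, 34)])
v4: WRITE a=54  (a history now [(3, 34), (4, 54)])
READ a @v4: history=[(3, 34), (4, 54)] -> pick v4 -> 54
v5: WRITE d=74  (d history now [(5, 74)])
v6: WRITE b=36  (b history now [(2, 63), (6, 36)])
READ b @v5: history=[(2, 63), (6, 36)] -> pick v2 -> 63
v7: WRITE a=5  (a history now [(3, 34), (4, 54), (7, 5)])
v8: WRITE d=50  (d history now [(5, 74), (8, 50)])
v9: WRITE b=49  (b history now [(2, 63), (6, 36), (9, 49)])
v10: WRITE a=45  (a history now [(3, 34), (4, 54), (7, 5), (10, 45)])
v11: WRITE c=59  (c history now [(1, 19), (11, 59)])
READ e @v4: history=[] -> no version <= 4 -> NONE
v12: WRITE d=24  (d history now [(5, 74), (8, 50), (12, 24)])
v13: WRITE e=61  (e history now [(13, 61)])
v14: WRITE e=26  (e history now [(13, 61), (14, 26)])
READ b @v14: history=[(2, 63), (6, 36), (9, 49)] -> pick v9 -> 49
v15: WRITE b=27  (b history now [(2, 63), (6, 36), (9, 49), (15, 27)])
v16: WRITE d=5  (d history now [(5, 74), (8, 50), (12, 24), (16, 5)])
READ e @v16: history=[(13, 61), (14, 26)] -> pick v14 -> 26
READ e @v2: history=[(13, 61), (14, 26)] -> no version <= 2 -> NONE
v17: WRITE c=49  (c history now [(1, 19), (11, 59), (17, 49)])
READ c @v2: history=[(1, 19), (11, 59), (17, 49)] -> pick v1 -> 19
v18: WRITE a=77  (a history now [(3, 34), (4, 54), (7, 5), (10, 45), (18, 77)])
READ d @v3: history=[(5, 74), (8, 50), (12, 24), (16, 5)] -> no version <= 3 -> NONE
READ b @v15: history=[(2, 63), (6, 36), (9, 49), (15, 27)] -> pick v15 -> 27
v19: WRITE a=69  (a history now [(3, 34), (4, 54), (7, 5), (10, 45), (18, 77), (19, 69)])
v20: WRITE a=4  (a history now [(3, 34), (4, 54), (7, 5), (10, 45), (18, 77), (19, 69), (20, 4)])
v21: WRITE d=64  (d history now [(5, 74), (8, 50), (12, 24), (16, 5), (21, 64)])
v22: WRITE b=2  (b history now [(2, 63), (6, 36), (9, 49), (15, 27), (22, 2)])
v23: WRITE a=28  (a history now [(3, 34), (4, 54), (7, 5), (10, 45), (18, 77), (19, 69), (20, 4), (23, 28)])
v24: WRITE e=34  (e history now [(13, 61), (14, 26), (24, 34)])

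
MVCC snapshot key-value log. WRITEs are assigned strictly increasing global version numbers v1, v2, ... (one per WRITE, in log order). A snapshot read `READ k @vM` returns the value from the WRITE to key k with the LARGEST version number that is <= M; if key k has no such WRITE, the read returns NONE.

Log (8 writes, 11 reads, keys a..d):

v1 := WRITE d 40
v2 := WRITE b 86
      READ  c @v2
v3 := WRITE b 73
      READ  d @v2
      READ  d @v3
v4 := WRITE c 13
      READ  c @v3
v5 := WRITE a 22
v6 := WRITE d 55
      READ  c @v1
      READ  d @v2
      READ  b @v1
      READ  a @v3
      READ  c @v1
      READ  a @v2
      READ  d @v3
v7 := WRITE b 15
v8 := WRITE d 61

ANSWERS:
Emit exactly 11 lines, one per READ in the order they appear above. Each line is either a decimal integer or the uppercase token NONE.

v1: WRITE d=40  (d history now [(1, 40)])
v2: WRITE b=86  (b history now [(2, 86)])
READ c @v2: history=[] -> no version <= 2 -> NONE
v3: WRITE b=73  (b history now [(2, 86), (3, 73)])
READ d @v2: history=[(1, 40)] -> pick v1 -> 40
READ d @v3: history=[(1, 40)] -> pick v1 -> 40
v4: WRITE c=13  (c history now [(4, 13)])
READ c @v3: history=[(4, 13)] -> no version <= 3 -> NONE
v5: WRITE a=22  (a history now [(5, 22)])
v6: WRITE d=55  (d history now [(1, 40), (6, 55)])
READ c @v1: history=[(4, 13)] -> no version <= 1 -> NONE
READ d @v2: history=[(1, 40), (6, 55)] -> pick v1 -> 40
READ b @v1: history=[(2, 86), (3, 73)] -> no version <= 1 -> NONE
READ a @v3: history=[(5, 22)] -> no version <= 3 -> NONE
READ c @v1: history=[(4, 13)] -> no version <= 1 -> NONE
READ a @v2: history=[(5, 22)] -> no version <= 2 -> NONE
READ d @v3: history=[(1, 40), (6, 55)] -> pick v1 -> 40
v7: WRITE b=15  (b history now [(2, 86), (3, 73), (7, 15)])
v8: WRITE d=61  (d history now [(1, 40), (6, 55), (8, 61)])

Answer: NONE
40
40
NONE
NONE
40
NONE
NONE
NONE
NONE
40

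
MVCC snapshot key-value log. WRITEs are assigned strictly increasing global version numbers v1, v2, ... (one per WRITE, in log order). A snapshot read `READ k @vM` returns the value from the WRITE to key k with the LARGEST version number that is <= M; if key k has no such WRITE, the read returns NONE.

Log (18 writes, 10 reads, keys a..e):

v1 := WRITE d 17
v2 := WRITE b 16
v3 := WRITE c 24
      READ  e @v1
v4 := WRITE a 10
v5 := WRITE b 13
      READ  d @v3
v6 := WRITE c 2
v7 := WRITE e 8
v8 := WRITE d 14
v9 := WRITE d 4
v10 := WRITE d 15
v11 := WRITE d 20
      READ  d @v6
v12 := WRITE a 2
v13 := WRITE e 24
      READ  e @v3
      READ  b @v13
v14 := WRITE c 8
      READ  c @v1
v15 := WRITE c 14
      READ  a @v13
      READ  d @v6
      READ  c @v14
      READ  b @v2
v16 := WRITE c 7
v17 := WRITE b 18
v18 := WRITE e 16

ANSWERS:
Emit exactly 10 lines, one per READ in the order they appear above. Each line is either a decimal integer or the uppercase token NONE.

Answer: NONE
17
17
NONE
13
NONE
2
17
8
16

Derivation:
v1: WRITE d=17  (d history now [(1, 17)])
v2: WRITE b=16  (b history now [(2, 16)])
v3: WRITE c=24  (c history now [(3, 24)])
READ e @v1: history=[] -> no version <= 1 -> NONE
v4: WRITE a=10  (a history now [(4, 10)])
v5: WRITE b=13  (b history now [(2, 16), (5, 13)])
READ d @v3: history=[(1, 17)] -> pick v1 -> 17
v6: WRITE c=2  (c history now [(3, 24), (6, 2)])
v7: WRITE e=8  (e history now [(7, 8)])
v8: WRITE d=14  (d history now [(1, 17), (8, 14)])
v9: WRITE d=4  (d history now [(1, 17), (8, 14), (9, 4)])
v10: WRITE d=15  (d history now [(1, 17), (8, 14), (9, 4), (10, 15)])
v11: WRITE d=20  (d history now [(1, 17), (8, 14), (9, 4), (10, 15), (11, 20)])
READ d @v6: history=[(1, 17), (8, 14), (9, 4), (10, 15), (11, 20)] -> pick v1 -> 17
v12: WRITE a=2  (a history now [(4, 10), (12, 2)])
v13: WRITE e=24  (e history now [(7, 8), (13, 24)])
READ e @v3: history=[(7, 8), (13, 24)] -> no version <= 3 -> NONE
READ b @v13: history=[(2, 16), (5, 13)] -> pick v5 -> 13
v14: WRITE c=8  (c history now [(3, 24), (6, 2), (14, 8)])
READ c @v1: history=[(3, 24), (6, 2), (14, 8)] -> no version <= 1 -> NONE
v15: WRITE c=14  (c history now [(3, 24), (6, 2), (14, 8), (15, 14)])
READ a @v13: history=[(4, 10), (12, 2)] -> pick v12 -> 2
READ d @v6: history=[(1, 17), (8, 14), (9, 4), (10, 15), (11, 20)] -> pick v1 -> 17
READ c @v14: history=[(3, 24), (6, 2), (14, 8), (15, 14)] -> pick v14 -> 8
READ b @v2: history=[(2, 16), (5, 13)] -> pick v2 -> 16
v16: WRITE c=7  (c history now [(3, 24), (6, 2), (14, 8), (15, 14), (16, 7)])
v17: WRITE b=18  (b history now [(2, 16), (5, 13), (17, 18)])
v18: WRITE e=16  (e history now [(7, 8), (13, 24), (18, 16)])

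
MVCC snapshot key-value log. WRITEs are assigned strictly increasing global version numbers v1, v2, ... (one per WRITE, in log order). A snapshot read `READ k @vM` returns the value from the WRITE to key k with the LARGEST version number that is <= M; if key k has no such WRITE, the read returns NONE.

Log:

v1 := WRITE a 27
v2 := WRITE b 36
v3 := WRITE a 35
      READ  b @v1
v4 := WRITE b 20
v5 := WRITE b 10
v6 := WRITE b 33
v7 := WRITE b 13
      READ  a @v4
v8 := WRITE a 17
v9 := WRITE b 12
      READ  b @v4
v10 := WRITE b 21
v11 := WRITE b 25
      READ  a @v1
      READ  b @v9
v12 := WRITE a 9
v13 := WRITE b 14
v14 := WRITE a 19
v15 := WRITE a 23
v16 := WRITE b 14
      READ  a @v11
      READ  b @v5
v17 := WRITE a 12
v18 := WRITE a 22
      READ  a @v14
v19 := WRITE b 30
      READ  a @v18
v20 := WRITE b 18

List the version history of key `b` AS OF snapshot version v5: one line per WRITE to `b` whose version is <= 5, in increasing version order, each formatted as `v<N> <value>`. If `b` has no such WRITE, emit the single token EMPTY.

Scan writes for key=b with version <= 5:
  v1 WRITE a 27 -> skip
  v2 WRITE b 36 -> keep
  v3 WRITE a 35 -> skip
  v4 WRITE b 20 -> keep
  v5 WRITE b 10 -> keep
  v6 WRITE b 33 -> drop (> snap)
  v7 WRITE b 13 -> drop (> snap)
  v8 WRITE a 17 -> skip
  v9 WRITE b 12 -> drop (> snap)
  v10 WRITE b 21 -> drop (> snap)
  v11 WRITE b 25 -> drop (> snap)
  v12 WRITE a 9 -> skip
  v13 WRITE b 14 -> drop (> snap)
  v14 WRITE a 19 -> skip
  v15 WRITE a 23 -> skip
  v16 WRITE b 14 -> drop (> snap)
  v17 WRITE a 12 -> skip
  v18 WRITE a 22 -> skip
  v19 WRITE b 30 -> drop (> snap)
  v20 WRITE b 18 -> drop (> snap)
Collected: [(2, 36), (4, 20), (5, 10)]

Answer: v2 36
v4 20
v5 10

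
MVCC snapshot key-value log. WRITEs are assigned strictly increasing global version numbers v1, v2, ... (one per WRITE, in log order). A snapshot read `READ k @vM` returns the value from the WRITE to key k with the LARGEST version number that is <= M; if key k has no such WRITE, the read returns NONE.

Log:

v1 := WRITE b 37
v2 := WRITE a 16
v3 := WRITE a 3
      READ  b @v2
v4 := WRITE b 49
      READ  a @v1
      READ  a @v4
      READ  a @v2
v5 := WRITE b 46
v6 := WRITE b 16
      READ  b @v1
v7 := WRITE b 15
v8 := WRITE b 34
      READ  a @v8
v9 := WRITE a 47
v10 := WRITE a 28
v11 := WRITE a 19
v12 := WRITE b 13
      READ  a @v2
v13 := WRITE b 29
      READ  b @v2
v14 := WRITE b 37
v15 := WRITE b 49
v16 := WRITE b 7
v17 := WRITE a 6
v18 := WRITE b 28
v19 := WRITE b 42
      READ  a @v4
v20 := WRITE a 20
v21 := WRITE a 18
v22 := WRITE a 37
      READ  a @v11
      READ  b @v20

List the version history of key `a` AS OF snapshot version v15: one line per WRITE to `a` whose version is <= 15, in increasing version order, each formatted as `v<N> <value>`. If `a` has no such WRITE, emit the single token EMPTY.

Answer: v2 16
v3 3
v9 47
v10 28
v11 19

Derivation:
Scan writes for key=a with version <= 15:
  v1 WRITE b 37 -> skip
  v2 WRITE a 16 -> keep
  v3 WRITE a 3 -> keep
  v4 WRITE b 49 -> skip
  v5 WRITE b 46 -> skip
  v6 WRITE b 16 -> skip
  v7 WRITE b 15 -> skip
  v8 WRITE b 34 -> skip
  v9 WRITE a 47 -> keep
  v10 WRITE a 28 -> keep
  v11 WRITE a 19 -> keep
  v12 WRITE b 13 -> skip
  v13 WRITE b 29 -> skip
  v14 WRITE b 37 -> skip
  v15 WRITE b 49 -> skip
  v16 WRITE b 7 -> skip
  v17 WRITE a 6 -> drop (> snap)
  v18 WRITE b 28 -> skip
  v19 WRITE b 42 -> skip
  v20 WRITE a 20 -> drop (> snap)
  v21 WRITE a 18 -> drop (> snap)
  v22 WRITE a 37 -> drop (> snap)
Collected: [(2, 16), (3, 3), (9, 47), (10, 28), (11, 19)]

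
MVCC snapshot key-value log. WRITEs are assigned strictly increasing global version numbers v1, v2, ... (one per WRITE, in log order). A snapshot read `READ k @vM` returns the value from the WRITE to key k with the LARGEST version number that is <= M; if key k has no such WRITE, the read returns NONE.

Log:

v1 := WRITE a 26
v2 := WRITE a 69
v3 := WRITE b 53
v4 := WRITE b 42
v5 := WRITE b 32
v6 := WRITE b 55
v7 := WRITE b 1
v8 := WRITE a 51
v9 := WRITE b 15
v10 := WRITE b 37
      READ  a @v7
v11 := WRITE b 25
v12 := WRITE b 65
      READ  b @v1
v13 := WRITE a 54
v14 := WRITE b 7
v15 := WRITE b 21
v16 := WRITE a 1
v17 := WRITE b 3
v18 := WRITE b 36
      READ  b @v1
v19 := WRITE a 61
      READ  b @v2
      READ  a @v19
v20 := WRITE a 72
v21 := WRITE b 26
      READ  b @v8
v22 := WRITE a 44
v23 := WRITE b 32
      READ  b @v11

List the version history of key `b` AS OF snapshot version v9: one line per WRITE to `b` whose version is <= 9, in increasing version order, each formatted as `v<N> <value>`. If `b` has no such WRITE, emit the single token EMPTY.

Scan writes for key=b with version <= 9:
  v1 WRITE a 26 -> skip
  v2 WRITE a 69 -> skip
  v3 WRITE b 53 -> keep
  v4 WRITE b 42 -> keep
  v5 WRITE b 32 -> keep
  v6 WRITE b 55 -> keep
  v7 WRITE b 1 -> keep
  v8 WRITE a 51 -> skip
  v9 WRITE b 15 -> keep
  v10 WRITE b 37 -> drop (> snap)
  v11 WRITE b 25 -> drop (> snap)
  v12 WRITE b 65 -> drop (> snap)
  v13 WRITE a 54 -> skip
  v14 WRITE b 7 -> drop (> snap)
  v15 WRITE b 21 -> drop (> snap)
  v16 WRITE a 1 -> skip
  v17 WRITE b 3 -> drop (> snap)
  v18 WRITE b 36 -> drop (> snap)
  v19 WRITE a 61 -> skip
  v20 WRITE a 72 -> skip
  v21 WRITE b 26 -> drop (> snap)
  v22 WRITE a 44 -> skip
  v23 WRITE b 32 -> drop (> snap)
Collected: [(3, 53), (4, 42), (5, 32), (6, 55), (7, 1), (9, 15)]

Answer: v3 53
v4 42
v5 32
v6 55
v7 1
v9 15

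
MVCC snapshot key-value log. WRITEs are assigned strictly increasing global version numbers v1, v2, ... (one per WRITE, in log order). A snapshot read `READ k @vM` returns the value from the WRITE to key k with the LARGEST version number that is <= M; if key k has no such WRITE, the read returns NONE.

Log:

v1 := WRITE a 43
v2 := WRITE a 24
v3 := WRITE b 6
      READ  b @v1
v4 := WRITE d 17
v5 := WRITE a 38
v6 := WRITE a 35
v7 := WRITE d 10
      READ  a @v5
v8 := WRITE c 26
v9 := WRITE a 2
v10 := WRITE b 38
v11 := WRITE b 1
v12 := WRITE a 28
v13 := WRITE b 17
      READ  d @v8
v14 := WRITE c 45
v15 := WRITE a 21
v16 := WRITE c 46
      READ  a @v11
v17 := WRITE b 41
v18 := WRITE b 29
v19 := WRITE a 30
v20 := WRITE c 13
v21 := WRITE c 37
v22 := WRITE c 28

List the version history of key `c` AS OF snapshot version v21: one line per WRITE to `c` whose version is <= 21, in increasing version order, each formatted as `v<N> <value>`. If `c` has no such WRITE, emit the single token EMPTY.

Scan writes for key=c with version <= 21:
  v1 WRITE a 43 -> skip
  v2 WRITE a 24 -> skip
  v3 WRITE b 6 -> skip
  v4 WRITE d 17 -> skip
  v5 WRITE a 38 -> skip
  v6 WRITE a 35 -> skip
  v7 WRITE d 10 -> skip
  v8 WRITE c 26 -> keep
  v9 WRITE a 2 -> skip
  v10 WRITE b 38 -> skip
  v11 WRITE b 1 -> skip
  v12 WRITE a 28 -> skip
  v13 WRITE b 17 -> skip
  v14 WRITE c 45 -> keep
  v15 WRITE a 21 -> skip
  v16 WRITE c 46 -> keep
  v17 WRITE b 41 -> skip
  v18 WRITE b 29 -> skip
  v19 WRITE a 30 -> skip
  v20 WRITE c 13 -> keep
  v21 WRITE c 37 -> keep
  v22 WRITE c 28 -> drop (> snap)
Collected: [(8, 26), (14, 45), (16, 46), (20, 13), (21, 37)]

Answer: v8 26
v14 45
v16 46
v20 13
v21 37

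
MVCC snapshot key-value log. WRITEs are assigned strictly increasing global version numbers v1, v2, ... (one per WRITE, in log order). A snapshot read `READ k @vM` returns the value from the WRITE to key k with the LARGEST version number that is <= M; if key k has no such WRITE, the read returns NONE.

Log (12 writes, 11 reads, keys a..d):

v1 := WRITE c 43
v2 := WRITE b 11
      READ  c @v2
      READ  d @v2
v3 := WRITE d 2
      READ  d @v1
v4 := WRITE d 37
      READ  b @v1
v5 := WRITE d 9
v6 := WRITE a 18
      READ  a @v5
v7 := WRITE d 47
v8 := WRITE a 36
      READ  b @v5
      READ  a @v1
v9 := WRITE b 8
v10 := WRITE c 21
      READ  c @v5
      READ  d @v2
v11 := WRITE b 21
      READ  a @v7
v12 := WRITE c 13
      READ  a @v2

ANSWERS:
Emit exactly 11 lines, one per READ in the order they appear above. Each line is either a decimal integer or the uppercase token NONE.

Answer: 43
NONE
NONE
NONE
NONE
11
NONE
43
NONE
18
NONE

Derivation:
v1: WRITE c=43  (c history now [(1, 43)])
v2: WRITE b=11  (b history now [(2, 11)])
READ c @v2: history=[(1, 43)] -> pick v1 -> 43
READ d @v2: history=[] -> no version <= 2 -> NONE
v3: WRITE d=2  (d history now [(3, 2)])
READ d @v1: history=[(3, 2)] -> no version <= 1 -> NONE
v4: WRITE d=37  (d history now [(3, 2), (4, 37)])
READ b @v1: history=[(2, 11)] -> no version <= 1 -> NONE
v5: WRITE d=9  (d history now [(3, 2), (4, 37), (5, 9)])
v6: WRITE a=18  (a history now [(6, 18)])
READ a @v5: history=[(6, 18)] -> no version <= 5 -> NONE
v7: WRITE d=47  (d history now [(3, 2), (4, 37), (5, 9), (7, 47)])
v8: WRITE a=36  (a history now [(6, 18), (8, 36)])
READ b @v5: history=[(2, 11)] -> pick v2 -> 11
READ a @v1: history=[(6, 18), (8, 36)] -> no version <= 1 -> NONE
v9: WRITE b=8  (b history now [(2, 11), (9, 8)])
v10: WRITE c=21  (c history now [(1, 43), (10, 21)])
READ c @v5: history=[(1, 43), (10, 21)] -> pick v1 -> 43
READ d @v2: history=[(3, 2), (4, 37), (5, 9), (7, 47)] -> no version <= 2 -> NONE
v11: WRITE b=21  (b history now [(2, 11), (9, 8), (11, 21)])
READ a @v7: history=[(6, 18), (8, 36)] -> pick v6 -> 18
v12: WRITE c=13  (c history now [(1, 43), (10, 21), (12, 13)])
READ a @v2: history=[(6, 18), (8, 36)] -> no version <= 2 -> NONE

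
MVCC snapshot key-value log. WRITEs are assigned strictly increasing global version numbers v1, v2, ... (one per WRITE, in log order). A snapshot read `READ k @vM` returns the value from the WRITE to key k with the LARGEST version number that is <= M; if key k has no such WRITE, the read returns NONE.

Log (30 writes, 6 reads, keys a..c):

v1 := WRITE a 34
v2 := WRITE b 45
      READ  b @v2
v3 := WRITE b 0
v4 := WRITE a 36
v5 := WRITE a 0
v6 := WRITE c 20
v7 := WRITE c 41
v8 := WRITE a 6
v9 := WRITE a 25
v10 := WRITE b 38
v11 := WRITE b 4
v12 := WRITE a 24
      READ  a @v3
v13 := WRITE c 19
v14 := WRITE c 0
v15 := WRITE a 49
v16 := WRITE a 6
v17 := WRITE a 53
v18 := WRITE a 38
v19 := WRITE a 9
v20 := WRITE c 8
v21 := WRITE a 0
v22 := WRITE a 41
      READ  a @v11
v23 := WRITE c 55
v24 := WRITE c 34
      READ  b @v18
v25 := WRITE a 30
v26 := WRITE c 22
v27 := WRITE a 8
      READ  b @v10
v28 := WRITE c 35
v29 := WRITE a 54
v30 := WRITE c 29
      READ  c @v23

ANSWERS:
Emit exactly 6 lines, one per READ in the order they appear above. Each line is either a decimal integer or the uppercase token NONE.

Answer: 45
34
25
4
38
55

Derivation:
v1: WRITE a=34  (a history now [(1, 34)])
v2: WRITE b=45  (b history now [(2, 45)])
READ b @v2: history=[(2, 45)] -> pick v2 -> 45
v3: WRITE b=0  (b history now [(2, 45), (3, 0)])
v4: WRITE a=36  (a history now [(1, 34), (4, 36)])
v5: WRITE a=0  (a history now [(1, 34), (4, 36), (5, 0)])
v6: WRITE c=20  (c history now [(6, 20)])
v7: WRITE c=41  (c history now [(6, 20), (7, 41)])
v8: WRITE a=6  (a history now [(1, 34), (4, 36), (5, 0), (8, 6)])
v9: WRITE a=25  (a history now [(1, 34), (4, 36), (5, 0), (8, 6), (9, 25)])
v10: WRITE b=38  (b history now [(2, 45), (3, 0), (10, 38)])
v11: WRITE b=4  (b history now [(2, 45), (3, 0), (10, 38), (11, 4)])
v12: WRITE a=24  (a history now [(1, 34), (4, 36), (5, 0), (8, 6), (9, 25), (12, 24)])
READ a @v3: history=[(1, 34), (4, 36), (5, 0), (8, 6), (9, 25), (12, 24)] -> pick v1 -> 34
v13: WRITE c=19  (c history now [(6, 20), (7, 41), (13, 19)])
v14: WRITE c=0  (c history now [(6, 20), (7, 41), (13, 19), (14, 0)])
v15: WRITE a=49  (a history now [(1, 34), (4, 36), (5, 0), (8, 6), (9, 25), (12, 24), (15, 49)])
v16: WRITE a=6  (a history now [(1, 34), (4, 36), (5, 0), (8, 6), (9, 25), (12, 24), (15, 49), (16, 6)])
v17: WRITE a=53  (a history now [(1, 34), (4, 36), (5, 0), (8, 6), (9, 25), (12, 24), (15, 49), (16, 6), (17, 53)])
v18: WRITE a=38  (a history now [(1, 34), (4, 36), (5, 0), (8, 6), (9, 25), (12, 24), (15, 49), (16, 6), (17, 53), (18, 38)])
v19: WRITE a=9  (a history now [(1, 34), (4, 36), (5, 0), (8, 6), (9, 25), (12, 24), (15, 49), (16, 6), (17, 53), (18, 38), (19, 9)])
v20: WRITE c=8  (c history now [(6, 20), (7, 41), (13, 19), (14, 0), (20, 8)])
v21: WRITE a=0  (a history now [(1, 34), (4, 36), (5, 0), (8, 6), (9, 25), (12, 24), (15, 49), (16, 6), (17, 53), (18, 38), (19, 9), (21, 0)])
v22: WRITE a=41  (a history now [(1, 34), (4, 36), (5, 0), (8, 6), (9, 25), (12, 24), (15, 49), (16, 6), (17, 53), (18, 38), (19, 9), (21, 0), (22, 41)])
READ a @v11: history=[(1, 34), (4, 36), (5, 0), (8, 6), (9, 25), (12, 24), (15, 49), (16, 6), (17, 53), (18, 38), (19, 9), (21, 0), (22, 41)] -> pick v9 -> 25
v23: WRITE c=55  (c history now [(6, 20), (7, 41), (13, 19), (14, 0), (20, 8), (23, 55)])
v24: WRITE c=34  (c history now [(6, 20), (7, 41), (13, 19), (14, 0), (20, 8), (23, 55), (24, 34)])
READ b @v18: history=[(2, 45), (3, 0), (10, 38), (11, 4)] -> pick v11 -> 4
v25: WRITE a=30  (a history now [(1, 34), (4, 36), (5, 0), (8, 6), (9, 25), (12, 24), (15, 49), (16, 6), (17, 53), (18, 38), (19, 9), (21, 0), (22, 41), (25, 30)])
v26: WRITE c=22  (c history now [(6, 20), (7, 41), (13, 19), (14, 0), (20, 8), (23, 55), (24, 34), (26, 22)])
v27: WRITE a=8  (a history now [(1, 34), (4, 36), (5, 0), (8, 6), (9, 25), (12, 24), (15, 49), (16, 6), (17, 53), (18, 38), (19, 9), (21, 0), (22, 41), (25, 30), (27, 8)])
READ b @v10: history=[(2, 45), (3, 0), (10, 38), (11, 4)] -> pick v10 -> 38
v28: WRITE c=35  (c history now [(6, 20), (7, 41), (13, 19), (14, 0), (20, 8), (23, 55), (24, 34), (26, 22), (28, 35)])
v29: WRITE a=54  (a history now [(1, 34), (4, 36), (5, 0), (8, 6), (9, 25), (12, 24), (15, 49), (16, 6), (17, 53), (18, 38), (19, 9), (21, 0), (22, 41), (25, 30), (27, 8), (29, 54)])
v30: WRITE c=29  (c history now [(6, 20), (7, 41), (13, 19), (14, 0), (20, 8), (23, 55), (24, 34), (26, 22), (28, 35), (30, 29)])
READ c @v23: history=[(6, 20), (7, 41), (13, 19), (14, 0), (20, 8), (23, 55), (24, 34), (26, 22), (28, 35), (30, 29)] -> pick v23 -> 55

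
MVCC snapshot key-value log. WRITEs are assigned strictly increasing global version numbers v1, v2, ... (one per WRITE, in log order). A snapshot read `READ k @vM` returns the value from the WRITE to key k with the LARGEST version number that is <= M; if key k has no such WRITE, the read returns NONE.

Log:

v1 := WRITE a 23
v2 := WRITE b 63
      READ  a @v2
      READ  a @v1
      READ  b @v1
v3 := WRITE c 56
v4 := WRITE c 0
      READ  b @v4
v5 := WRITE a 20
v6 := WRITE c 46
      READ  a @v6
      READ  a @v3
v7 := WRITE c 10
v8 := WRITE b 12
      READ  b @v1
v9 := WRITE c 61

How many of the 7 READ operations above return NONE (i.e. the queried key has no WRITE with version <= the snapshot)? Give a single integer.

Answer: 2

Derivation:
v1: WRITE a=23  (a history now [(1, 23)])
v2: WRITE b=63  (b history now [(2, 63)])
READ a @v2: history=[(1, 23)] -> pick v1 -> 23
READ a @v1: history=[(1, 23)] -> pick v1 -> 23
READ b @v1: history=[(2, 63)] -> no version <= 1 -> NONE
v3: WRITE c=56  (c history now [(3, 56)])
v4: WRITE c=0  (c history now [(3, 56), (4, 0)])
READ b @v4: history=[(2, 63)] -> pick v2 -> 63
v5: WRITE a=20  (a history now [(1, 23), (5, 20)])
v6: WRITE c=46  (c history now [(3, 56), (4, 0), (6, 46)])
READ a @v6: history=[(1, 23), (5, 20)] -> pick v5 -> 20
READ a @v3: history=[(1, 23), (5, 20)] -> pick v1 -> 23
v7: WRITE c=10  (c history now [(3, 56), (4, 0), (6, 46), (7, 10)])
v8: WRITE b=12  (b history now [(2, 63), (8, 12)])
READ b @v1: history=[(2, 63), (8, 12)] -> no version <= 1 -> NONE
v9: WRITE c=61  (c history now [(3, 56), (4, 0), (6, 46), (7, 10), (9, 61)])
Read results in order: ['23', '23', 'NONE', '63', '20', '23', 'NONE']
NONE count = 2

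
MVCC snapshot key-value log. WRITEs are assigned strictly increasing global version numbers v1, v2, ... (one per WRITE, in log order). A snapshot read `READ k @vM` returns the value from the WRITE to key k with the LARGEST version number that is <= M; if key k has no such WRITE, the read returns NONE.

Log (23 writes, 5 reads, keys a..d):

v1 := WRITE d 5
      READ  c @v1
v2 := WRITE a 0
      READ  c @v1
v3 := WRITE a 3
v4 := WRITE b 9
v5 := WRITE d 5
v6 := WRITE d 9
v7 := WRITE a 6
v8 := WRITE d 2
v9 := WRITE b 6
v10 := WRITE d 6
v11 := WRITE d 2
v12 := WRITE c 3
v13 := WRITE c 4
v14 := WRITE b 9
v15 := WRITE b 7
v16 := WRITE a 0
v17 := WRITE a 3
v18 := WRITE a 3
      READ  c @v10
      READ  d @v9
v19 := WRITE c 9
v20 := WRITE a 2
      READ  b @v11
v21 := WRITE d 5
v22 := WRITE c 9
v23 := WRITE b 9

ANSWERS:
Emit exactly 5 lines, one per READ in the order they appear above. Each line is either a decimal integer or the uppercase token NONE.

Answer: NONE
NONE
NONE
2
6

Derivation:
v1: WRITE d=5  (d history now [(1, 5)])
READ c @v1: history=[] -> no version <= 1 -> NONE
v2: WRITE a=0  (a history now [(2, 0)])
READ c @v1: history=[] -> no version <= 1 -> NONE
v3: WRITE a=3  (a history now [(2, 0), (3, 3)])
v4: WRITE b=9  (b history now [(4, 9)])
v5: WRITE d=5  (d history now [(1, 5), (5, 5)])
v6: WRITE d=9  (d history now [(1, 5), (5, 5), (6, 9)])
v7: WRITE a=6  (a history now [(2, 0), (3, 3), (7, 6)])
v8: WRITE d=2  (d history now [(1, 5), (5, 5), (6, 9), (8, 2)])
v9: WRITE b=6  (b history now [(4, 9), (9, 6)])
v10: WRITE d=6  (d history now [(1, 5), (5, 5), (6, 9), (8, 2), (10, 6)])
v11: WRITE d=2  (d history now [(1, 5), (5, 5), (6, 9), (8, 2), (10, 6), (11, 2)])
v12: WRITE c=3  (c history now [(12, 3)])
v13: WRITE c=4  (c history now [(12, 3), (13, 4)])
v14: WRITE b=9  (b history now [(4, 9), (9, 6), (14, 9)])
v15: WRITE b=7  (b history now [(4, 9), (9, 6), (14, 9), (15, 7)])
v16: WRITE a=0  (a history now [(2, 0), (3, 3), (7, 6), (16, 0)])
v17: WRITE a=3  (a history now [(2, 0), (3, 3), (7, 6), (16, 0), (17, 3)])
v18: WRITE a=3  (a history now [(2, 0), (3, 3), (7, 6), (16, 0), (17, 3), (18, 3)])
READ c @v10: history=[(12, 3), (13, 4)] -> no version <= 10 -> NONE
READ d @v9: history=[(1, 5), (5, 5), (6, 9), (8, 2), (10, 6), (11, 2)] -> pick v8 -> 2
v19: WRITE c=9  (c history now [(12, 3), (13, 4), (19, 9)])
v20: WRITE a=2  (a history now [(2, 0), (3, 3), (7, 6), (16, 0), (17, 3), (18, 3), (20, 2)])
READ b @v11: history=[(4, 9), (9, 6), (14, 9), (15, 7)] -> pick v9 -> 6
v21: WRITE d=5  (d history now [(1, 5), (5, 5), (6, 9), (8, 2), (10, 6), (11, 2), (21, 5)])
v22: WRITE c=9  (c history now [(12, 3), (13, 4), (19, 9), (22, 9)])
v23: WRITE b=9  (b history now [(4, 9), (9, 6), (14, 9), (15, 7), (23, 9)])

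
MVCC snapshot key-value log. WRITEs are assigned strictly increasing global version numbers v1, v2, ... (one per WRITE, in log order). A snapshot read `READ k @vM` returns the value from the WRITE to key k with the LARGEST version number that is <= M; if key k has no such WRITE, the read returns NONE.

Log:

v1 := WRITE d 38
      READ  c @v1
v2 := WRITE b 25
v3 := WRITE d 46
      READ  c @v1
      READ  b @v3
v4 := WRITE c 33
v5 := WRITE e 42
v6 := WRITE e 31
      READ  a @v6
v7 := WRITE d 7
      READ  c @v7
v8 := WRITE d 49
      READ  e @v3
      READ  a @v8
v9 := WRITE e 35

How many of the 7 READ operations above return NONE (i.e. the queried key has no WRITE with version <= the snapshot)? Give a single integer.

Answer: 5

Derivation:
v1: WRITE d=38  (d history now [(1, 38)])
READ c @v1: history=[] -> no version <= 1 -> NONE
v2: WRITE b=25  (b history now [(2, 25)])
v3: WRITE d=46  (d history now [(1, 38), (3, 46)])
READ c @v1: history=[] -> no version <= 1 -> NONE
READ b @v3: history=[(2, 25)] -> pick v2 -> 25
v4: WRITE c=33  (c history now [(4, 33)])
v5: WRITE e=42  (e history now [(5, 42)])
v6: WRITE e=31  (e history now [(5, 42), (6, 31)])
READ a @v6: history=[] -> no version <= 6 -> NONE
v7: WRITE d=7  (d history now [(1, 38), (3, 46), (7, 7)])
READ c @v7: history=[(4, 33)] -> pick v4 -> 33
v8: WRITE d=49  (d history now [(1, 38), (3, 46), (7, 7), (8, 49)])
READ e @v3: history=[(5, 42), (6, 31)] -> no version <= 3 -> NONE
READ a @v8: history=[] -> no version <= 8 -> NONE
v9: WRITE e=35  (e history now [(5, 42), (6, 31), (9, 35)])
Read results in order: ['NONE', 'NONE', '25', 'NONE', '33', 'NONE', 'NONE']
NONE count = 5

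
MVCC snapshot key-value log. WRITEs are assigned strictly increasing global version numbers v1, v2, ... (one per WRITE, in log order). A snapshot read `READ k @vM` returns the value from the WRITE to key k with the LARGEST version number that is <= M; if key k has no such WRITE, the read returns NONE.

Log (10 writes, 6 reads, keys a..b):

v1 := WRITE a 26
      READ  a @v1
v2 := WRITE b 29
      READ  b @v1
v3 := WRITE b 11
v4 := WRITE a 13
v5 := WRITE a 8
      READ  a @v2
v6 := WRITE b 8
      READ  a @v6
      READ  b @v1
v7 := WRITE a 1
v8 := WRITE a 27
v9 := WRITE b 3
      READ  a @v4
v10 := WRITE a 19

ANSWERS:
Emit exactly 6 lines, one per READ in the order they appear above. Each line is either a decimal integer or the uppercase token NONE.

v1: WRITE a=26  (a history now [(1, 26)])
READ a @v1: history=[(1, 26)] -> pick v1 -> 26
v2: WRITE b=29  (b history now [(2, 29)])
READ b @v1: history=[(2, 29)] -> no version <= 1 -> NONE
v3: WRITE b=11  (b history now [(2, 29), (3, 11)])
v4: WRITE a=13  (a history now [(1, 26), (4, 13)])
v5: WRITE a=8  (a history now [(1, 26), (4, 13), (5, 8)])
READ a @v2: history=[(1, 26), (4, 13), (5, 8)] -> pick v1 -> 26
v6: WRITE b=8  (b history now [(2, 29), (3, 11), (6, 8)])
READ a @v6: history=[(1, 26), (4, 13), (5, 8)] -> pick v5 -> 8
READ b @v1: history=[(2, 29), (3, 11), (6, 8)] -> no version <= 1 -> NONE
v7: WRITE a=1  (a history now [(1, 26), (4, 13), (5, 8), (7, 1)])
v8: WRITE a=27  (a history now [(1, 26), (4, 13), (5, 8), (7, 1), (8, 27)])
v9: WRITE b=3  (b history now [(2, 29), (3, 11), (6, 8), (9, 3)])
READ a @v4: history=[(1, 26), (4, 13), (5, 8), (7, 1), (8, 27)] -> pick v4 -> 13
v10: WRITE a=19  (a history now [(1, 26), (4, 13), (5, 8), (7, 1), (8, 27), (10, 19)])

Answer: 26
NONE
26
8
NONE
13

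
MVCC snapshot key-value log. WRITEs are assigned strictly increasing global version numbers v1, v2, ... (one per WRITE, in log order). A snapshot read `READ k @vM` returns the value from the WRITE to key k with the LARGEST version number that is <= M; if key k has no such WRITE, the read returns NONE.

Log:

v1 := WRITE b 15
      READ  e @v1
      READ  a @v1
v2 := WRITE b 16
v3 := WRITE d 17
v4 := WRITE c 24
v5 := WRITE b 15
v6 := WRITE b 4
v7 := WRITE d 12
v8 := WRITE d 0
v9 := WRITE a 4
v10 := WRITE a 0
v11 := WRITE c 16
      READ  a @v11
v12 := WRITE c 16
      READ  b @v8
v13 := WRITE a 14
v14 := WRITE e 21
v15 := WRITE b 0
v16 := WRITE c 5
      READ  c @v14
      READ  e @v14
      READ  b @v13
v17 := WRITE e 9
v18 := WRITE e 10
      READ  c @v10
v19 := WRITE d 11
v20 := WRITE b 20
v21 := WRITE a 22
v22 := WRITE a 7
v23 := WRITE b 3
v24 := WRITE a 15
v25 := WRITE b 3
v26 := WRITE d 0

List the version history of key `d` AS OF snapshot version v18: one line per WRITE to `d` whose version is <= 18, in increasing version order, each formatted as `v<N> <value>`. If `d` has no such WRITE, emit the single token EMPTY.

Scan writes for key=d with version <= 18:
  v1 WRITE b 15 -> skip
  v2 WRITE b 16 -> skip
  v3 WRITE d 17 -> keep
  v4 WRITE c 24 -> skip
  v5 WRITE b 15 -> skip
  v6 WRITE b 4 -> skip
  v7 WRITE d 12 -> keep
  v8 WRITE d 0 -> keep
  v9 WRITE a 4 -> skip
  v10 WRITE a 0 -> skip
  v11 WRITE c 16 -> skip
  v12 WRITE c 16 -> skip
  v13 WRITE a 14 -> skip
  v14 WRITE e 21 -> skip
  v15 WRITE b 0 -> skip
  v16 WRITE c 5 -> skip
  v17 WRITE e 9 -> skip
  v18 WRITE e 10 -> skip
  v19 WRITE d 11 -> drop (> snap)
  v20 WRITE b 20 -> skip
  v21 WRITE a 22 -> skip
  v22 WRITE a 7 -> skip
  v23 WRITE b 3 -> skip
  v24 WRITE a 15 -> skip
  v25 WRITE b 3 -> skip
  v26 WRITE d 0 -> drop (> snap)
Collected: [(3, 17), (7, 12), (8, 0)]

Answer: v3 17
v7 12
v8 0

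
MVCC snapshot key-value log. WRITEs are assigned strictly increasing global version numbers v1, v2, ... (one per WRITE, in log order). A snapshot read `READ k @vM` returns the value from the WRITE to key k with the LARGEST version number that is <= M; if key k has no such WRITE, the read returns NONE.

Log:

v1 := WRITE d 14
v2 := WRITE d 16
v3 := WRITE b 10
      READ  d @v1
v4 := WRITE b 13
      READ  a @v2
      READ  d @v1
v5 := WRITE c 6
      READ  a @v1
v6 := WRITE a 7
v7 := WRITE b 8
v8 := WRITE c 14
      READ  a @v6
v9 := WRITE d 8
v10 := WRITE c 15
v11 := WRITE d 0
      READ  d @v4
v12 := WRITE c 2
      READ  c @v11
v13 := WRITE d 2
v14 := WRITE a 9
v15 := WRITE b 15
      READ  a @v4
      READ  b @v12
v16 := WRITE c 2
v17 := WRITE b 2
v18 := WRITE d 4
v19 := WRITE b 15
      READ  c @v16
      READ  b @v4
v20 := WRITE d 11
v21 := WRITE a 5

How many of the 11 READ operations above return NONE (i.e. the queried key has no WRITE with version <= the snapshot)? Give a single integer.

Answer: 3

Derivation:
v1: WRITE d=14  (d history now [(1, 14)])
v2: WRITE d=16  (d history now [(1, 14), (2, 16)])
v3: WRITE b=10  (b history now [(3, 10)])
READ d @v1: history=[(1, 14), (2, 16)] -> pick v1 -> 14
v4: WRITE b=13  (b history now [(3, 10), (4, 13)])
READ a @v2: history=[] -> no version <= 2 -> NONE
READ d @v1: history=[(1, 14), (2, 16)] -> pick v1 -> 14
v5: WRITE c=6  (c history now [(5, 6)])
READ a @v1: history=[] -> no version <= 1 -> NONE
v6: WRITE a=7  (a history now [(6, 7)])
v7: WRITE b=8  (b history now [(3, 10), (4, 13), (7, 8)])
v8: WRITE c=14  (c history now [(5, 6), (8, 14)])
READ a @v6: history=[(6, 7)] -> pick v6 -> 7
v9: WRITE d=8  (d history now [(1, 14), (2, 16), (9, 8)])
v10: WRITE c=15  (c history now [(5, 6), (8, 14), (10, 15)])
v11: WRITE d=0  (d history now [(1, 14), (2, 16), (9, 8), (11, 0)])
READ d @v4: history=[(1, 14), (2, 16), (9, 8), (11, 0)] -> pick v2 -> 16
v12: WRITE c=2  (c history now [(5, 6), (8, 14), (10, 15), (12, 2)])
READ c @v11: history=[(5, 6), (8, 14), (10, 15), (12, 2)] -> pick v10 -> 15
v13: WRITE d=2  (d history now [(1, 14), (2, 16), (9, 8), (11, 0), (13, 2)])
v14: WRITE a=9  (a history now [(6, 7), (14, 9)])
v15: WRITE b=15  (b history now [(3, 10), (4, 13), (7, 8), (15, 15)])
READ a @v4: history=[(6, 7), (14, 9)] -> no version <= 4 -> NONE
READ b @v12: history=[(3, 10), (4, 13), (7, 8), (15, 15)] -> pick v7 -> 8
v16: WRITE c=2  (c history now [(5, 6), (8, 14), (10, 15), (12, 2), (16, 2)])
v17: WRITE b=2  (b history now [(3, 10), (4, 13), (7, 8), (15, 15), (17, 2)])
v18: WRITE d=4  (d history now [(1, 14), (2, 16), (9, 8), (11, 0), (13, 2), (18, 4)])
v19: WRITE b=15  (b history now [(3, 10), (4, 13), (7, 8), (15, 15), (17, 2), (19, 15)])
READ c @v16: history=[(5, 6), (8, 14), (10, 15), (12, 2), (16, 2)] -> pick v16 -> 2
READ b @v4: history=[(3, 10), (4, 13), (7, 8), (15, 15), (17, 2), (19, 15)] -> pick v4 -> 13
v20: WRITE d=11  (d history now [(1, 14), (2, 16), (9, 8), (11, 0), (13, 2), (18, 4), (20, 11)])
v21: WRITE a=5  (a history now [(6, 7), (14, 9), (21, 5)])
Read results in order: ['14', 'NONE', '14', 'NONE', '7', '16', '15', 'NONE', '8', '2', '13']
NONE count = 3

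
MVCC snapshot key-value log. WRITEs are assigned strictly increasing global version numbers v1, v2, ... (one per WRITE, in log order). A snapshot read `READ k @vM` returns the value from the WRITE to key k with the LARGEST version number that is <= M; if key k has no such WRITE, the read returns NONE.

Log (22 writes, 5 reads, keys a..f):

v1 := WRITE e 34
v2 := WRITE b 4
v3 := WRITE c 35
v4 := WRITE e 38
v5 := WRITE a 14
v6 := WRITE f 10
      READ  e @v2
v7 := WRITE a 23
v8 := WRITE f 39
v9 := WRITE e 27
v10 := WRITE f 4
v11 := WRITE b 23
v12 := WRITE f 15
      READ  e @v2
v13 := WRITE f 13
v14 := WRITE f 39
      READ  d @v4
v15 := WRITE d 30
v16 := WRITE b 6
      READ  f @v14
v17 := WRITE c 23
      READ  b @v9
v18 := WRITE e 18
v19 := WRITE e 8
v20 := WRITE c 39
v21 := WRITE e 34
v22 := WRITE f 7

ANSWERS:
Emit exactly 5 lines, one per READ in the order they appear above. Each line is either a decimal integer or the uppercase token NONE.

v1: WRITE e=34  (e history now [(1, 34)])
v2: WRITE b=4  (b history now [(2, 4)])
v3: WRITE c=35  (c history now [(3, 35)])
v4: WRITE e=38  (e history now [(1, 34), (4, 38)])
v5: WRITE a=14  (a history now [(5, 14)])
v6: WRITE f=10  (f history now [(6, 10)])
READ e @v2: history=[(1, 34), (4, 38)] -> pick v1 -> 34
v7: WRITE a=23  (a history now [(5, 14), (7, 23)])
v8: WRITE f=39  (f history now [(6, 10), (8, 39)])
v9: WRITE e=27  (e history now [(1, 34), (4, 38), (9, 27)])
v10: WRITE f=4  (f history now [(6, 10), (8, 39), (10, 4)])
v11: WRITE b=23  (b history now [(2, 4), (11, 23)])
v12: WRITE f=15  (f history now [(6, 10), (8, 39), (10, 4), (12, 15)])
READ e @v2: history=[(1, 34), (4, 38), (9, 27)] -> pick v1 -> 34
v13: WRITE f=13  (f history now [(6, 10), (8, 39), (10, 4), (12, 15), (13, 13)])
v14: WRITE f=39  (f history now [(6, 10), (8, 39), (10, 4), (12, 15), (13, 13), (14, 39)])
READ d @v4: history=[] -> no version <= 4 -> NONE
v15: WRITE d=30  (d history now [(15, 30)])
v16: WRITE b=6  (b history now [(2, 4), (11, 23), (16, 6)])
READ f @v14: history=[(6, 10), (8, 39), (10, 4), (12, 15), (13, 13), (14, 39)] -> pick v14 -> 39
v17: WRITE c=23  (c history now [(3, 35), (17, 23)])
READ b @v9: history=[(2, 4), (11, 23), (16, 6)] -> pick v2 -> 4
v18: WRITE e=18  (e history now [(1, 34), (4, 38), (9, 27), (18, 18)])
v19: WRITE e=8  (e history now [(1, 34), (4, 38), (9, 27), (18, 18), (19, 8)])
v20: WRITE c=39  (c history now [(3, 35), (17, 23), (20, 39)])
v21: WRITE e=34  (e history now [(1, 34), (4, 38), (9, 27), (18, 18), (19, 8), (21, 34)])
v22: WRITE f=7  (f history now [(6, 10), (8, 39), (10, 4), (12, 15), (13, 13), (14, 39), (22, 7)])

Answer: 34
34
NONE
39
4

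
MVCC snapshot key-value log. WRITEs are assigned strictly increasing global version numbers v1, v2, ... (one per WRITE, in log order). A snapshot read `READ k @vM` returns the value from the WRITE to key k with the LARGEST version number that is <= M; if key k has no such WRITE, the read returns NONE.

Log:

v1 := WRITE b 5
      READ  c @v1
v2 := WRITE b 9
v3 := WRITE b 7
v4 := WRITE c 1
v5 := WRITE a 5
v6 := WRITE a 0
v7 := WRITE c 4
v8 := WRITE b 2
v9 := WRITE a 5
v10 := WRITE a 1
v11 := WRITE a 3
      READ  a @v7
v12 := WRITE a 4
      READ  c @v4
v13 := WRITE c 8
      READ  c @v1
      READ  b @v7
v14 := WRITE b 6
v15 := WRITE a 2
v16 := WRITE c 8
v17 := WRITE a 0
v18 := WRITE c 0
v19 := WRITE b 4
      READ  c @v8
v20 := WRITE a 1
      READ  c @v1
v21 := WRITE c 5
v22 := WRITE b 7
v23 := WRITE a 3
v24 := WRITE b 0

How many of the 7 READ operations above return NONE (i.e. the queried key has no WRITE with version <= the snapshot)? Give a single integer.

Answer: 3

Derivation:
v1: WRITE b=5  (b history now [(1, 5)])
READ c @v1: history=[] -> no version <= 1 -> NONE
v2: WRITE b=9  (b history now [(1, 5), (2, 9)])
v3: WRITE b=7  (b history now [(1, 5), (2, 9), (3, 7)])
v4: WRITE c=1  (c history now [(4, 1)])
v5: WRITE a=5  (a history now [(5, 5)])
v6: WRITE a=0  (a history now [(5, 5), (6, 0)])
v7: WRITE c=4  (c history now [(4, 1), (7, 4)])
v8: WRITE b=2  (b history now [(1, 5), (2, 9), (3, 7), (8, 2)])
v9: WRITE a=5  (a history now [(5, 5), (6, 0), (9, 5)])
v10: WRITE a=1  (a history now [(5, 5), (6, 0), (9, 5), (10, 1)])
v11: WRITE a=3  (a history now [(5, 5), (6, 0), (9, 5), (10, 1), (11, 3)])
READ a @v7: history=[(5, 5), (6, 0), (9, 5), (10, 1), (11, 3)] -> pick v6 -> 0
v12: WRITE a=4  (a history now [(5, 5), (6, 0), (9, 5), (10, 1), (11, 3), (12, 4)])
READ c @v4: history=[(4, 1), (7, 4)] -> pick v4 -> 1
v13: WRITE c=8  (c history now [(4, 1), (7, 4), (13, 8)])
READ c @v1: history=[(4, 1), (7, 4), (13, 8)] -> no version <= 1 -> NONE
READ b @v7: history=[(1, 5), (2, 9), (3, 7), (8, 2)] -> pick v3 -> 7
v14: WRITE b=6  (b history now [(1, 5), (2, 9), (3, 7), (8, 2), (14, 6)])
v15: WRITE a=2  (a history now [(5, 5), (6, 0), (9, 5), (10, 1), (11, 3), (12, 4), (15, 2)])
v16: WRITE c=8  (c history now [(4, 1), (7, 4), (13, 8), (16, 8)])
v17: WRITE a=0  (a history now [(5, 5), (6, 0), (9, 5), (10, 1), (11, 3), (12, 4), (15, 2), (17, 0)])
v18: WRITE c=0  (c history now [(4, 1), (7, 4), (13, 8), (16, 8), (18, 0)])
v19: WRITE b=4  (b history now [(1, 5), (2, 9), (3, 7), (8, 2), (14, 6), (19, 4)])
READ c @v8: history=[(4, 1), (7, 4), (13, 8), (16, 8), (18, 0)] -> pick v7 -> 4
v20: WRITE a=1  (a history now [(5, 5), (6, 0), (9, 5), (10, 1), (11, 3), (12, 4), (15, 2), (17, 0), (20, 1)])
READ c @v1: history=[(4, 1), (7, 4), (13, 8), (16, 8), (18, 0)] -> no version <= 1 -> NONE
v21: WRITE c=5  (c history now [(4, 1), (7, 4), (13, 8), (16, 8), (18, 0), (21, 5)])
v22: WRITE b=7  (b history now [(1, 5), (2, 9), (3, 7), (8, 2), (14, 6), (19, 4), (22, 7)])
v23: WRITE a=3  (a history now [(5, 5), (6, 0), (9, 5), (10, 1), (11, 3), (12, 4), (15, 2), (17, 0), (20, 1), (23, 3)])
v24: WRITE b=0  (b history now [(1, 5), (2, 9), (3, 7), (8, 2), (14, 6), (19, 4), (22, 7), (24, 0)])
Read results in order: ['NONE', '0', '1', 'NONE', '7', '4', 'NONE']
NONE count = 3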